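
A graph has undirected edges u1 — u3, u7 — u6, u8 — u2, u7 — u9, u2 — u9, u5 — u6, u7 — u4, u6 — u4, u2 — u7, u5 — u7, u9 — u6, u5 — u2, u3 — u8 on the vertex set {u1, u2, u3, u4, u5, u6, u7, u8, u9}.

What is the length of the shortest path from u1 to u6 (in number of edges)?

5

Distance 0: u1.
Distance 1: u3.
Distance 2: u8.
Distance 3: u2.
Distance 4: u5, u7, u9.
Distance 5: u4, u6 — contains u6.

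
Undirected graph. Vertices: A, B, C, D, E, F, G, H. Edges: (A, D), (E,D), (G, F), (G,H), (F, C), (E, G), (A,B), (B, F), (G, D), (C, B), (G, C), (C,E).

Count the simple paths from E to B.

15

E–C–B
E–C–F–B
E–C–F–G–D–A–B
E–C–G–D–A–B
E–C–G–F–B
E–D–A–B
E–D–G–C–B
E–D–G–C–F–B
E–D–G–F–B
E–D–G–F–C–B
E–G–C–B
E–G–C–F–B
E–G–D–A–B
E–G–F–B
E–G–F–C–B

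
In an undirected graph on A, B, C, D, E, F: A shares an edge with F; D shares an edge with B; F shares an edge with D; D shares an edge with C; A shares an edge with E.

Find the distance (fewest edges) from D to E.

Distance 0: D.
Distance 1: B, C, F.
Distance 2: A.
Distance 3: E — contains E.

3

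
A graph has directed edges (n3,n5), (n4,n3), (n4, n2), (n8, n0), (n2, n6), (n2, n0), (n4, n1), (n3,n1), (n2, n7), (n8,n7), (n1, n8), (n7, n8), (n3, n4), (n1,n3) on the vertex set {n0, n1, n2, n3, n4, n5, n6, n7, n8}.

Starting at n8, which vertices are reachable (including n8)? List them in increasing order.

n0, n7, n8

Start at n8.
Its neighbours: n0, n7.
Nothing further is reachable.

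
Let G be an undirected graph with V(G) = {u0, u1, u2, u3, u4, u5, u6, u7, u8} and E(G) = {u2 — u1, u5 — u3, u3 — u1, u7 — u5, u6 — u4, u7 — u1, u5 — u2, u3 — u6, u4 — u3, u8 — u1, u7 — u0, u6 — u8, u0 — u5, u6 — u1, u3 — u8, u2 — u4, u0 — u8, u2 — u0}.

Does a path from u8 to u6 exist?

Yes

Explore from u8.
Distance 1: reach u0, u1, u3, u6.
Found u6.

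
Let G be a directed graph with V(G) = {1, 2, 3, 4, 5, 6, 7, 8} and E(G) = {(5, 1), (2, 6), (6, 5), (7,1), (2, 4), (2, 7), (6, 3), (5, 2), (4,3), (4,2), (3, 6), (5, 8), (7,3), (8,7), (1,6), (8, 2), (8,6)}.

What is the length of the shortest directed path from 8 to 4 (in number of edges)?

Distance 0: 8.
Distance 1: 2, 6, 7.
Distance 2: 1, 3, 4, 5 — contains 4.

2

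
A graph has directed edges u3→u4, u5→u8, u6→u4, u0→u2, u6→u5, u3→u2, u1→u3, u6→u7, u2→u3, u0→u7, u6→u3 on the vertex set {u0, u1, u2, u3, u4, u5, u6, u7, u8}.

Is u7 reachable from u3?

No

Explore from u3.
Distance 1: reach u2, u4.
The search from u3 is exhausted; no directed path reaches u7.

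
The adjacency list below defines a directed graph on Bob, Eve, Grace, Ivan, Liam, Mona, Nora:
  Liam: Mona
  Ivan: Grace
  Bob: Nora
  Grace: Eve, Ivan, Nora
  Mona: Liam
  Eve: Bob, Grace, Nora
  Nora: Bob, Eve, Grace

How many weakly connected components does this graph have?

From Bob: component {Bob, Eve, Grace, Ivan, Nora}.
From Liam: component {Liam, Mona}.
That's 2 components.

2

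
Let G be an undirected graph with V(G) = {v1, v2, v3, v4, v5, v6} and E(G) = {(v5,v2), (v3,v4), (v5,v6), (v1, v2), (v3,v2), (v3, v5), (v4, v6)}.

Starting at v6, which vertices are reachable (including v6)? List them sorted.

Start at v6.
Its neighbours: v4, v5.
Then their neighbours: v2, v3.
Then next layer: v1.
Every vertex is now reached.

v1, v2, v3, v4, v5, v6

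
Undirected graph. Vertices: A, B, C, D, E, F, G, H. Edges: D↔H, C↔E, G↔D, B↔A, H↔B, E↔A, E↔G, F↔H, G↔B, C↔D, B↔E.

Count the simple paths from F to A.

11

F–H–B–A
F–H–B–E–A
F–H–B–G–D–C–E–A
F–H–B–G–E–A
F–H–D–C–E–A
F–H–D–C–E–B–A
F–H–D–C–E–G–B–A
F–H–D–G–B–A
F–H–D–G–B–E–A
F–H–D–G–E–A
F–H–D–G–E–B–A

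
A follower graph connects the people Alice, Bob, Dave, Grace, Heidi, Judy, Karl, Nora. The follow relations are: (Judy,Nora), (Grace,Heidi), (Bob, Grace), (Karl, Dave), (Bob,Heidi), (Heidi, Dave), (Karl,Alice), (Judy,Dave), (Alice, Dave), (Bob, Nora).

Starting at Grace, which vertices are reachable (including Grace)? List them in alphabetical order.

Dave, Grace, Heidi

Start at Grace.
Its neighbours: Heidi.
Then their neighbours: Dave.
Nothing further is reachable.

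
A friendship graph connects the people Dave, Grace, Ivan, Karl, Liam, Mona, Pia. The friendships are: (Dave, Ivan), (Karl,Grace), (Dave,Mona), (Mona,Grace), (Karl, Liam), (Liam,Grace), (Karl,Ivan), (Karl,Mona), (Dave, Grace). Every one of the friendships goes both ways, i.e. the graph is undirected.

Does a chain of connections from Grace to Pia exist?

Explore from Grace.
Distance 1: reach Dave, Karl, Liam, Mona.
Distance 2: reach Ivan.
The search is exhausted without reaching Pia; it lies in a different component.

No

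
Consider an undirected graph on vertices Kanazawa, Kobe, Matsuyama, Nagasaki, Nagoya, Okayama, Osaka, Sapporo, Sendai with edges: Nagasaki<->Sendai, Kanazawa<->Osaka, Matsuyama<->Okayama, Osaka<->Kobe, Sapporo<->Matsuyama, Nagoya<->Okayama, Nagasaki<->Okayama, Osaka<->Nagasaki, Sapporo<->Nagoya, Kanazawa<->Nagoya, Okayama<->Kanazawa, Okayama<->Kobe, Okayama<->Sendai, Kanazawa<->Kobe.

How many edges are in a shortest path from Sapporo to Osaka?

3

Distance 0: Sapporo.
Distance 1: Matsuyama, Nagoya.
Distance 2: Kanazawa, Okayama.
Distance 3: Kobe, Nagasaki, Osaka, Sendai — contains Osaka.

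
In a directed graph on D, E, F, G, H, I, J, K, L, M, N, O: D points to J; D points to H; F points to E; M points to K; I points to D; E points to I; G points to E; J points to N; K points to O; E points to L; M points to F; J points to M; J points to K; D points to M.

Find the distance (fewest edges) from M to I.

3

Distance 0: M.
Distance 1: F, K.
Distance 2: E, O.
Distance 3: I, L — contains I.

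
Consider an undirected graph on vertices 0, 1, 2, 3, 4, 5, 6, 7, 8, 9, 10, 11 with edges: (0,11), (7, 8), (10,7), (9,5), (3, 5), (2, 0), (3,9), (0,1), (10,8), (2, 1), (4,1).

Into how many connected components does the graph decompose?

4

From 0: component {0, 1, 2, 4, 11}.
From 3: component {3, 5, 9}.
From 6: component {6}.
From 7: component {7, 8, 10}.
That's 4 components.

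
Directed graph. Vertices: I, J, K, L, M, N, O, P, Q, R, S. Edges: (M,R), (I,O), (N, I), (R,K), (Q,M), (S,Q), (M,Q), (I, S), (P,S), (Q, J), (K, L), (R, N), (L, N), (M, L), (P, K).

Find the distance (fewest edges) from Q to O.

Distance 0: Q.
Distance 1: J, M.
Distance 2: L, R.
Distance 3: K, N.
Distance 4: I.
Distance 5: O, S — contains O.

5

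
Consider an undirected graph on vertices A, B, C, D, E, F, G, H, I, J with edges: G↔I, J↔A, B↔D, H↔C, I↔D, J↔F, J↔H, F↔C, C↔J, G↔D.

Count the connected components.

From A: component {A, C, F, H, J}.
From B: component {B, D, G, I}.
From E: component {E}.
That's 3 components.

3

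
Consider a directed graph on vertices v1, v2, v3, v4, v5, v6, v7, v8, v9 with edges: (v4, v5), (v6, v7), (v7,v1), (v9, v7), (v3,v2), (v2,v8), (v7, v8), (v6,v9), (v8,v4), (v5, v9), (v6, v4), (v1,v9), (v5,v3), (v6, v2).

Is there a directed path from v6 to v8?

Explore from v6.
Distance 1: reach v2, v4, v7, v9.
Distance 2: reach v1, v5, v8.
Found v8.

Yes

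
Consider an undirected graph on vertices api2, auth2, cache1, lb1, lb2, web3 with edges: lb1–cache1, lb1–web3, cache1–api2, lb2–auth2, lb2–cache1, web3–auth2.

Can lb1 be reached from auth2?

Yes

Explore from auth2.
Distance 1: reach lb2, web3.
Distance 2: reach cache1, lb1.
Found lb1.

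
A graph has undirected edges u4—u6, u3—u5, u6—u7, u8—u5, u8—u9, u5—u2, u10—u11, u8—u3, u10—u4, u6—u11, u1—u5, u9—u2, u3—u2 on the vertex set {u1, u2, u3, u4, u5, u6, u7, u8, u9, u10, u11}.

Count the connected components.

2

From u1: component {u1, u2, u3, u5, u8, u9}.
From u4: component {u4, u6, u7, u10, u11}.
That's 2 components.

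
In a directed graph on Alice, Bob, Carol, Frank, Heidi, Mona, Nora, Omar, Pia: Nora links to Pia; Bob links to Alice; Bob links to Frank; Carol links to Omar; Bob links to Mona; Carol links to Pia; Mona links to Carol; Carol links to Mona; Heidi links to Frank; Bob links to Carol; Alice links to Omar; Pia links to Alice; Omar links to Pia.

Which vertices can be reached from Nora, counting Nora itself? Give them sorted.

Alice, Nora, Omar, Pia

Start at Nora.
Its neighbours: Pia.
Then their neighbours: Alice.
Then next layer: Omar.
Nothing further is reachable.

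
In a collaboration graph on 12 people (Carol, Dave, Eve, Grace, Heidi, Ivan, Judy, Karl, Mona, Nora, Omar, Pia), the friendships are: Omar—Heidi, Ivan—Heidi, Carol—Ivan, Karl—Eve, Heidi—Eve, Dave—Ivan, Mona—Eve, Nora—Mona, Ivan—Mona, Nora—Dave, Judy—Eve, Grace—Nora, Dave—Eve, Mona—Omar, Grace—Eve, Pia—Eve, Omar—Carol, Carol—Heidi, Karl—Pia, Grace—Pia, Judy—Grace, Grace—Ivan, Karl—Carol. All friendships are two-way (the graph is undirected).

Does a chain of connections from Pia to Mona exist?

Yes

Explore from Pia.
Distance 1: reach Eve, Grace, Karl.
Distance 2: reach Carol, Dave, Heidi, Ivan, Judy, Mona, Nora.
Found Mona.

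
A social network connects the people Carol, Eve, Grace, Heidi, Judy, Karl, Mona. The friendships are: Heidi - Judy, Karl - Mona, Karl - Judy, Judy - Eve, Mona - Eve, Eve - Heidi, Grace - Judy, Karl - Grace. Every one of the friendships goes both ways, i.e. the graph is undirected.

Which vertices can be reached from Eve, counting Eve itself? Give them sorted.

Start at Eve.
Its neighbours: Heidi, Judy, Mona.
Then their neighbours: Grace, Karl.
Nothing further is reachable.

Eve, Grace, Heidi, Judy, Karl, Mona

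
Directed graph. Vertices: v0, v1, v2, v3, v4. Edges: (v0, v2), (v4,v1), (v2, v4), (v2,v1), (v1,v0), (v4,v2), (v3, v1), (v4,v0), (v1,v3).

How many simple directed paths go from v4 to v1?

v4→v0→v2→v1
v4→v1
v4→v2→v1

3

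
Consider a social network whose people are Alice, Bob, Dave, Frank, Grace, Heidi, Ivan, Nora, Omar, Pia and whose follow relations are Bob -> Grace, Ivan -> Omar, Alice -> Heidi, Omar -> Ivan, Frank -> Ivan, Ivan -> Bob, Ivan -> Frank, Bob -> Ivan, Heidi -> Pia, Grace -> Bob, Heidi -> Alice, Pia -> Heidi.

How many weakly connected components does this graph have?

From Alice: component {Alice, Heidi, Pia}.
From Bob: component {Bob, Frank, Grace, Ivan, Omar}.
From Dave: component {Dave}.
From Nora: component {Nora}.
That's 4 components.

4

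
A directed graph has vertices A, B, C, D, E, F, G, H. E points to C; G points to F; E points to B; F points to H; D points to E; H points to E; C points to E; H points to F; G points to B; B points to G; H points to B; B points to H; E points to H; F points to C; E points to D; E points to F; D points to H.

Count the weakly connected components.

2

From A: component {A}.
From B: component {B, C, D, E, F, G, H}.
That's 2 components.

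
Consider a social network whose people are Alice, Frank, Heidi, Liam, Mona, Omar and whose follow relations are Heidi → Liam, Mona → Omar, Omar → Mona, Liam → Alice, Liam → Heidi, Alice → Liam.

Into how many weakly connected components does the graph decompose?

From Alice: component {Alice, Heidi, Liam}.
From Frank: component {Frank}.
From Mona: component {Mona, Omar}.
That's 3 components.

3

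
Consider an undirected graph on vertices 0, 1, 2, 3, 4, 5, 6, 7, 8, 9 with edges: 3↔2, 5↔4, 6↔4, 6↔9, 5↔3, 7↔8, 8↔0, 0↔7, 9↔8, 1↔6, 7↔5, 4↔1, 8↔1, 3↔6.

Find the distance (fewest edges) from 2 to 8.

4

Distance 0: 2.
Distance 1: 3.
Distance 2: 5, 6.
Distance 3: 1, 4, 7, 9.
Distance 4: 0, 8 — contains 8.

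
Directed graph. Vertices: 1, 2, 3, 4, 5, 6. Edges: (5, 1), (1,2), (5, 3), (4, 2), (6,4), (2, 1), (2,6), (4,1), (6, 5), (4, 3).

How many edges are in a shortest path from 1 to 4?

3

Distance 0: 1.
Distance 1: 2.
Distance 2: 6.
Distance 3: 4, 5 — contains 4.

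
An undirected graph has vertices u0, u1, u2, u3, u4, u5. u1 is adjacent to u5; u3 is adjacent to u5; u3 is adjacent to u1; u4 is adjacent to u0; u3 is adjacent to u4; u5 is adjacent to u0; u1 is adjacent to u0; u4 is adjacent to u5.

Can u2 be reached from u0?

No

Explore from u0.
Distance 1: reach u1, u4, u5.
Distance 2: reach u3.
The search is exhausted without reaching u2; it lies in a different component.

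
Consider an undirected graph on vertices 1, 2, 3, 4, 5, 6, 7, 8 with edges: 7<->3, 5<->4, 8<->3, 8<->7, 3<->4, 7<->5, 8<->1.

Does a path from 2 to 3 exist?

No

2 has no edges, so nothing is reachable from it.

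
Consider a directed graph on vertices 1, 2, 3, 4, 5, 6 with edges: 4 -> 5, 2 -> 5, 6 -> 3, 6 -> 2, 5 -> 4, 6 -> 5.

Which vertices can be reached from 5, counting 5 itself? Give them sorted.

4, 5

Start at 5.
Its neighbours: 4.
Nothing further is reachable.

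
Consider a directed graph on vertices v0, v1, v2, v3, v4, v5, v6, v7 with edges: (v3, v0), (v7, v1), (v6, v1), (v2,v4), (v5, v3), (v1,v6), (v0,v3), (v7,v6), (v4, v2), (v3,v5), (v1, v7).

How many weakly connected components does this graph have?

From v0: component {v0, v3, v5}.
From v1: component {v1, v6, v7}.
From v2: component {v2, v4}.
That's 3 components.

3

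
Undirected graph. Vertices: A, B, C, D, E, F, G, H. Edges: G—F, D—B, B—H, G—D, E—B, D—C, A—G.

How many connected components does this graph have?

1

From A: component {A, B, C, D, E, F, G, H}.
That's 1 component.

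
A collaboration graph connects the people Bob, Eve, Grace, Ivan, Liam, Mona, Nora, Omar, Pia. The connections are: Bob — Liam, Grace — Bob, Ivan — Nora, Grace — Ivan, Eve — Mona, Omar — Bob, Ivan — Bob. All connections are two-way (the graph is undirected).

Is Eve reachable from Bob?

Explore from Bob.
Distance 1: reach Grace, Ivan, Liam, Omar.
Distance 2: reach Nora.
The search is exhausted without reaching Eve; it lies in a different component.

No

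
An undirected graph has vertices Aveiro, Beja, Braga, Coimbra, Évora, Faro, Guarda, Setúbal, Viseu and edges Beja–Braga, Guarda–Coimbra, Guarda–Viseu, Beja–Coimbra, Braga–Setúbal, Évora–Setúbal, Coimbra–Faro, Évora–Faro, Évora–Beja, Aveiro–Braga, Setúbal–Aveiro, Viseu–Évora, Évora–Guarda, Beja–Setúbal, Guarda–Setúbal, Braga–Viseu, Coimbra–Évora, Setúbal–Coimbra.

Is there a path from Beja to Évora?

Explore from Beja.
Distance 1: reach Braga, Coimbra, Évora, Setúbal.
Found Évora.

Yes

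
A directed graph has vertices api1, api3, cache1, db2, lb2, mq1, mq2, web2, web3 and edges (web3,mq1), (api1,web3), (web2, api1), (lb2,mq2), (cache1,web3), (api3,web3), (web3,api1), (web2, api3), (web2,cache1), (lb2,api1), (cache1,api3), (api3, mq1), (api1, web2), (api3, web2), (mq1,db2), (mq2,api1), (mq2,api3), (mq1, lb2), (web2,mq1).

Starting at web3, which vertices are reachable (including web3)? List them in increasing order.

api1, api3, cache1, db2, lb2, mq1, mq2, web2, web3

Start at web3.
Its neighbours: api1, mq1.
Then their neighbours: db2, lb2, web2.
Then next layer: api3, cache1, mq2.
Every vertex is now reached.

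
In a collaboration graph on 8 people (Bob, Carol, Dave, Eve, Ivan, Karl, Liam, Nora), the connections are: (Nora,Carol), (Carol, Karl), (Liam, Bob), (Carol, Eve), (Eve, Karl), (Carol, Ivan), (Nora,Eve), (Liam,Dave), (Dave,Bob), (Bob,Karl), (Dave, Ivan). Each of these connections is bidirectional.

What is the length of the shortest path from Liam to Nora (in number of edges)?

4

Distance 0: Liam.
Distance 1: Bob, Dave.
Distance 2: Ivan, Karl.
Distance 3: Carol, Eve.
Distance 4: Nora — contains Nora.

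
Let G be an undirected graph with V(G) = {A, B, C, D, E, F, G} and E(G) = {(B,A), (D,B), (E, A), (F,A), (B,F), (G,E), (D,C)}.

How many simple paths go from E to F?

2

E–A–B–F
E–A–F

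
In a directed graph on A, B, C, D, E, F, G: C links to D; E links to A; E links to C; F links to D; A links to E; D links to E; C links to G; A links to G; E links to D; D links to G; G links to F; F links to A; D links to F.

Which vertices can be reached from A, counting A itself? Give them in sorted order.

Start at A.
Its neighbours: E, G.
Then their neighbours: C, D, F.
Nothing further is reachable.

A, C, D, E, F, G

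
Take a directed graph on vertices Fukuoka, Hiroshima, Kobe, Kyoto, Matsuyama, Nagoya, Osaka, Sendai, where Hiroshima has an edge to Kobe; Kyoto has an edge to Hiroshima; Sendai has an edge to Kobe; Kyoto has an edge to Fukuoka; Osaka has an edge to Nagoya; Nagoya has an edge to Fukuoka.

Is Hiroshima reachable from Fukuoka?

No

Fukuoka has no outgoing edges, so nothing is reachable from it.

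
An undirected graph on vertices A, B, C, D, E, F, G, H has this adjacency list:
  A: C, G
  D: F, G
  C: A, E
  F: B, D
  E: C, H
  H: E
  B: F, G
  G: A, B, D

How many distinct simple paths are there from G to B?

2

G–B
G–D–F–B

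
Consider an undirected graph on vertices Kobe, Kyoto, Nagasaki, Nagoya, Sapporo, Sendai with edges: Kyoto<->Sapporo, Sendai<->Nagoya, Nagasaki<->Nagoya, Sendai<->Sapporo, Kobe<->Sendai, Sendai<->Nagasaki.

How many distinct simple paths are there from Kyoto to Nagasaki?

2

Kyoto–Sapporo–Sendai–Nagasaki
Kyoto–Sapporo–Sendai–Nagoya–Nagasaki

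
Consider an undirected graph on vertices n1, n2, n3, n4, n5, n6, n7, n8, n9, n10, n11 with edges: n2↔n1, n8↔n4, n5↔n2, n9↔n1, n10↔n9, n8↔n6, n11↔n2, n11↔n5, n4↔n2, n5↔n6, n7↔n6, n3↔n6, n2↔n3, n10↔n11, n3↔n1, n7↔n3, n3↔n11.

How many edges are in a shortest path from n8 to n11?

Distance 0: n8.
Distance 1: n4, n6.
Distance 2: n2, n3, n5, n7.
Distance 3: n1, n11 — contains n11.

3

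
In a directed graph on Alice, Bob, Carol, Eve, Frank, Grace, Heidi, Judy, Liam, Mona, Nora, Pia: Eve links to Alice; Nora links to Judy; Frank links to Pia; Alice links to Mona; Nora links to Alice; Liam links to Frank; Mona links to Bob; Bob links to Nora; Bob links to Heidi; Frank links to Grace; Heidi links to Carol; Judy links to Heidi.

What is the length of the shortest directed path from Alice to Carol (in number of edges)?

Distance 0: Alice.
Distance 1: Mona.
Distance 2: Bob.
Distance 3: Heidi, Nora.
Distance 4: Carol, Judy — contains Carol.

4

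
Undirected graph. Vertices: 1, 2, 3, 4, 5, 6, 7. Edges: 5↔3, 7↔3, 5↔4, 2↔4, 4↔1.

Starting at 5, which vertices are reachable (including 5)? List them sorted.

Start at 5.
Its neighbours: 3, 4.
Then their neighbours: 1, 2, 7.
Nothing further is reachable.

1, 2, 3, 4, 5, 7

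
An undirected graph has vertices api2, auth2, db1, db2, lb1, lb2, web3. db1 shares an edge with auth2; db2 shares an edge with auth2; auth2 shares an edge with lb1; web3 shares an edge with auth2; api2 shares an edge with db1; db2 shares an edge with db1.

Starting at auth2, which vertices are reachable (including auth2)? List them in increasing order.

Start at auth2.
Its neighbours: db1, db2, lb1, web3.
Then their neighbours: api2.
Nothing further is reachable.

api2, auth2, db1, db2, lb1, web3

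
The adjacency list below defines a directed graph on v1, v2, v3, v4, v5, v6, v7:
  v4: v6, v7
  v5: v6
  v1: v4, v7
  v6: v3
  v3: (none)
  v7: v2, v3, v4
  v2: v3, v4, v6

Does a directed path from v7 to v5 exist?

Explore from v7.
Distance 1: reach v2, v3, v4.
Distance 2: reach v6.
The search from v7 is exhausted; no directed path reaches v5.

No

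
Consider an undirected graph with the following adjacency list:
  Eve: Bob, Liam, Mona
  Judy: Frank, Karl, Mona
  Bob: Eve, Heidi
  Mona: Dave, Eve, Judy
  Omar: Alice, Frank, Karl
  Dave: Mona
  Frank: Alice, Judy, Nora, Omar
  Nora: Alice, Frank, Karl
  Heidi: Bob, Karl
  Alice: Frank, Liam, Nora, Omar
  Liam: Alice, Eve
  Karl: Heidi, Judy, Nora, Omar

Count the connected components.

From Alice: component {Alice, Bob, Dave, Eve, Frank, Heidi, Judy, Karl, Liam, Mona, Nora, Omar}.
That's 1 component.

1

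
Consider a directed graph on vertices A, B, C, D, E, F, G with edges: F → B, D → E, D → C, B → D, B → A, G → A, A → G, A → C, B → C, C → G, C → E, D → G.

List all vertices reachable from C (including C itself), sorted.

Start at C.
Its neighbours: E, G.
Then their neighbours: A.
Nothing further is reachable.

A, C, E, G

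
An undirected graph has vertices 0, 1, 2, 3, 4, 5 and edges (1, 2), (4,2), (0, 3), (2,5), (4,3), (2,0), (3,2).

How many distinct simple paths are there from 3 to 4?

3

3–0–2–4
3–2–4
3–4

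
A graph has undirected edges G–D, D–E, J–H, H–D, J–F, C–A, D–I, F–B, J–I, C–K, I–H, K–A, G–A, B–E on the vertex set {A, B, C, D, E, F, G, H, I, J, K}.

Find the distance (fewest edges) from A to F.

5

Distance 0: A.
Distance 1: C, G, K.
Distance 2: D.
Distance 3: E, H, I.
Distance 4: B, J.
Distance 5: F — contains F.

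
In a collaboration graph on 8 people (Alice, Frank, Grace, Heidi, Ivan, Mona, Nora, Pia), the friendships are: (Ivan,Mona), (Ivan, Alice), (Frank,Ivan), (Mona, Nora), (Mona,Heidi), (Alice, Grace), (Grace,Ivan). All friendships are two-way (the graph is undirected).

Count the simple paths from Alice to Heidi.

Alice–Grace–Ivan–Mona–Heidi
Alice–Ivan–Mona–Heidi

2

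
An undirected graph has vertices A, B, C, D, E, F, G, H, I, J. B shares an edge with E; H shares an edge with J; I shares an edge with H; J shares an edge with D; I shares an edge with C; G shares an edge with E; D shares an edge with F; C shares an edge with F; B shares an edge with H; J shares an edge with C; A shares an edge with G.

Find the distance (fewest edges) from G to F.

6

Distance 0: G.
Distance 1: A, E.
Distance 2: B.
Distance 3: H.
Distance 4: I, J.
Distance 5: C, D.
Distance 6: F — contains F.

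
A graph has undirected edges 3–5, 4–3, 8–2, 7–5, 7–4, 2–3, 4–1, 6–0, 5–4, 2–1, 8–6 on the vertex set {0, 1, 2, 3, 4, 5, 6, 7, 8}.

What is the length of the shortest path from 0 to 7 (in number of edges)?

6

Distance 0: 0.
Distance 1: 6.
Distance 2: 8.
Distance 3: 2.
Distance 4: 1, 3.
Distance 5: 4, 5.
Distance 6: 7 — contains 7.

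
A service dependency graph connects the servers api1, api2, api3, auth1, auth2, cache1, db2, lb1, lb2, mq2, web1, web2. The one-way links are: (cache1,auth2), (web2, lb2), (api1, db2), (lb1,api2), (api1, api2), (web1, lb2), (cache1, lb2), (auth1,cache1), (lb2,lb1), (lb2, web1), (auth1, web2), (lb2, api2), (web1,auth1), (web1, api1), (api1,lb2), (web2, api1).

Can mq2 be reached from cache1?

Explore from cache1.
Distance 1: reach auth2, lb2.
Distance 2: reach api2, lb1, web1.
Distance 3: reach api1, auth1.
Distance 4: reach db2, web2.
The search from cache1 is exhausted; no directed path reaches mq2.

No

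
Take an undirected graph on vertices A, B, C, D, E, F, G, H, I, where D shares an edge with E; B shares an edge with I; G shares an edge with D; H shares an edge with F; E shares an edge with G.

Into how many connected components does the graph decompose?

5

From A: component {A}.
From B: component {B, I}.
From C: component {C}.
From D: component {D, E, G}.
From F: component {F, H}.
That's 5 components.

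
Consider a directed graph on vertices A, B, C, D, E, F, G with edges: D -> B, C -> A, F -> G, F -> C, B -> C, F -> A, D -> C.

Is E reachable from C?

Explore from C.
Distance 1: reach A.
The search from C is exhausted; no directed path reaches E.

No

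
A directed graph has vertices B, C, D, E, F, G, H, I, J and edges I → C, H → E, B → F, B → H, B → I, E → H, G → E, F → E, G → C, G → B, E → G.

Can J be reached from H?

Explore from H.
Distance 1: reach E.
Distance 2: reach G.
Distance 3: reach B, C.
Distance 4: reach F, I.
The search from H is exhausted; no directed path reaches J.

No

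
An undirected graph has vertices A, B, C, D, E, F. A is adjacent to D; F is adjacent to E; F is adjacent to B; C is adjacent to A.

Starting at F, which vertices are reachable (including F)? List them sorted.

Start at F.
Its neighbours: B, E.
Nothing further is reachable.

B, E, F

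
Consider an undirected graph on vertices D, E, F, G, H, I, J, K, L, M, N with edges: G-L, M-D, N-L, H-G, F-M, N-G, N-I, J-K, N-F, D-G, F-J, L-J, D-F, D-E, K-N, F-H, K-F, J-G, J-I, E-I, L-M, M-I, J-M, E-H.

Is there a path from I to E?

Explore from I.
Distance 1: reach E, J, M, N.
Found E.

Yes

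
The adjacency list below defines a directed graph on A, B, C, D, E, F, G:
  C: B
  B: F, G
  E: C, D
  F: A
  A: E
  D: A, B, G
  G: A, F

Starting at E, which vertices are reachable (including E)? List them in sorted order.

A, B, C, D, E, F, G

Start at E.
Its neighbours: C, D.
Then their neighbours: A, B, G.
Then next layer: F.
Every vertex is now reached.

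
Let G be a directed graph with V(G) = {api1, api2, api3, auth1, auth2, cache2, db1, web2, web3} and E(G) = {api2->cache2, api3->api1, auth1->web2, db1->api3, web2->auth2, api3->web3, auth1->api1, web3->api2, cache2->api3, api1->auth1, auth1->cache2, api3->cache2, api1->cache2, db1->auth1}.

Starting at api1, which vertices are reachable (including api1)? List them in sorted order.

api1, api2, api3, auth1, auth2, cache2, web2, web3

Start at api1.
Its neighbours: auth1, cache2.
Then their neighbours: api3, web2.
Then next layer: auth2, web3.
Then next layer: api2.
Nothing further is reachable.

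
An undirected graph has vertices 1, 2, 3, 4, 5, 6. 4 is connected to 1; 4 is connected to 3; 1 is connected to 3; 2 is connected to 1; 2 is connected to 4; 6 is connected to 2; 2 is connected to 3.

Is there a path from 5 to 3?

5 has no edges, so nothing is reachable from it.

No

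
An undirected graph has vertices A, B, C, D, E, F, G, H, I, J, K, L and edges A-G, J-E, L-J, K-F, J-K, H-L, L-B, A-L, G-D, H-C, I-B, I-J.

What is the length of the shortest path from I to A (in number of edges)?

3

Distance 0: I.
Distance 1: B, J.
Distance 2: E, K, L.
Distance 3: A, F, H — contains A.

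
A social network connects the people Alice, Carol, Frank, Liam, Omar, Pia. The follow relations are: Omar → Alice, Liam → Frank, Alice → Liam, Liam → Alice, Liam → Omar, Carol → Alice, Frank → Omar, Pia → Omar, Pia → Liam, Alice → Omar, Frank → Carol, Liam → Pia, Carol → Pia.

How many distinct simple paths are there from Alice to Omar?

5

Alice→Liam→Frank→Carol→Pia→Omar
Alice→Liam→Frank→Omar
Alice→Liam→Omar
Alice→Liam→Pia→Omar
Alice→Omar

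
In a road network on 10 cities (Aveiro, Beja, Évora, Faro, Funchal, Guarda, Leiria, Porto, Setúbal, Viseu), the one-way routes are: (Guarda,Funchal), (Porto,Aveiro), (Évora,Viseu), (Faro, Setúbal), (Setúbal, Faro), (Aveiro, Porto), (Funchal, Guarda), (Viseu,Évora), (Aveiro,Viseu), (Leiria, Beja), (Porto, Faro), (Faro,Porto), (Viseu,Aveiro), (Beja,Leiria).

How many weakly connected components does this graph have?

3

From Aveiro: component {Aveiro, Évora, Faro, Porto, Setúbal, Viseu}.
From Beja: component {Beja, Leiria}.
From Funchal: component {Funchal, Guarda}.
That's 3 components.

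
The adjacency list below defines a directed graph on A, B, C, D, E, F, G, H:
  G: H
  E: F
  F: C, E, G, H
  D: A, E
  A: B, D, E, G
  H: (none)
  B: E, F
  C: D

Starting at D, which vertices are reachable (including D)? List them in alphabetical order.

Start at D.
Its neighbours: A, E.
Then their neighbours: B, F, G.
Then next layer: C, H.
Every vertex is now reached.

A, B, C, D, E, F, G, H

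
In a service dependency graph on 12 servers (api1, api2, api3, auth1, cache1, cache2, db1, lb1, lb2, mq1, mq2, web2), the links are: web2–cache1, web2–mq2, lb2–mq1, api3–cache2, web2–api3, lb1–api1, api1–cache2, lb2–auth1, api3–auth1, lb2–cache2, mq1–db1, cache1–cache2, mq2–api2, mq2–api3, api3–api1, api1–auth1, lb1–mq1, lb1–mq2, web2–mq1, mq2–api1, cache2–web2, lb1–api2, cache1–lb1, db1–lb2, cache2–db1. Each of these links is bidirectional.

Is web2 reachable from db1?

Explore from db1.
Distance 1: reach cache2, lb2, mq1.
Distance 2: reach api1, api3, auth1, cache1, lb1, web2.
Found web2.

Yes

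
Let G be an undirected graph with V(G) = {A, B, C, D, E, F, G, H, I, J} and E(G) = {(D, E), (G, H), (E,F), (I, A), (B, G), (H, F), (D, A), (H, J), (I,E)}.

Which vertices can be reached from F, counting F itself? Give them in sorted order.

A, B, D, E, F, G, H, I, J

Start at F.
Its neighbours: E, H.
Then their neighbours: D, G, I, J.
Then next layer: A, B.
Nothing further is reachable.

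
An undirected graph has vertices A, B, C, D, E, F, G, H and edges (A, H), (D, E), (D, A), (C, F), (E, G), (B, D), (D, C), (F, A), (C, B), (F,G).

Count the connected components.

1

From A: component {A, B, C, D, E, F, G, H}.
That's 1 component.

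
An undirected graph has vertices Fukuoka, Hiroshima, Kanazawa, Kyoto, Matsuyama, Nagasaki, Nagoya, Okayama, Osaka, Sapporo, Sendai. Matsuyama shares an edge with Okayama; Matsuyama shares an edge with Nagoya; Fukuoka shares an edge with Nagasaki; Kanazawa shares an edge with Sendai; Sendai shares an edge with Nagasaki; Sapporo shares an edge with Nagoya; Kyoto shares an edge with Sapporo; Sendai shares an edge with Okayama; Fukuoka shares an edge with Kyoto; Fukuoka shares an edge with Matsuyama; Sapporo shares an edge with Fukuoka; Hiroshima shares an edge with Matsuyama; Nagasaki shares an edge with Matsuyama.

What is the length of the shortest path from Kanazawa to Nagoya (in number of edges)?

4

Distance 0: Kanazawa.
Distance 1: Sendai.
Distance 2: Nagasaki, Okayama.
Distance 3: Fukuoka, Matsuyama.
Distance 4: Hiroshima, Kyoto, Nagoya, Sapporo — contains Nagoya.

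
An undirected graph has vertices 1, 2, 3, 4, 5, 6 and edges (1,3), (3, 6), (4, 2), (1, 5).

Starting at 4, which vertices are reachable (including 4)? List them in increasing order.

Start at 4.
Its neighbours: 2.
Nothing further is reachable.

2, 4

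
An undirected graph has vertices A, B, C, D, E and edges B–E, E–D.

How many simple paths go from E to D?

1

E–D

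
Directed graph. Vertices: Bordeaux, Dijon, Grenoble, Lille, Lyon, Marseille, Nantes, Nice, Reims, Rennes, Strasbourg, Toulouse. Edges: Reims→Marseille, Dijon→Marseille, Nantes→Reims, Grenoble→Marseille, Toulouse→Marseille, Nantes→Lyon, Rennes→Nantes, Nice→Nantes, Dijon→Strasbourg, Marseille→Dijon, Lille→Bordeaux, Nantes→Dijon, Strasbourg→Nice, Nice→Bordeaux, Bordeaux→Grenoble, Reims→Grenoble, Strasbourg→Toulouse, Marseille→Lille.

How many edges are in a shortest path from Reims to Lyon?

Distance 0: Reims.
Distance 1: Grenoble, Marseille.
Distance 2: Dijon, Lille.
Distance 3: Bordeaux, Strasbourg.
Distance 4: Nice, Toulouse.
Distance 5: Nantes.
Distance 6: Lyon — contains Lyon.

6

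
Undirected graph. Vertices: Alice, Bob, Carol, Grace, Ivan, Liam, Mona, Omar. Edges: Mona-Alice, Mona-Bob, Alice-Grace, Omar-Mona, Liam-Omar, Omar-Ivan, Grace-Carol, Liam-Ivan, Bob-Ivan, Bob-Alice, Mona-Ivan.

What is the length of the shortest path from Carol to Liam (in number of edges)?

5

Distance 0: Carol.
Distance 1: Grace.
Distance 2: Alice.
Distance 3: Bob, Mona.
Distance 4: Ivan, Omar.
Distance 5: Liam — contains Liam.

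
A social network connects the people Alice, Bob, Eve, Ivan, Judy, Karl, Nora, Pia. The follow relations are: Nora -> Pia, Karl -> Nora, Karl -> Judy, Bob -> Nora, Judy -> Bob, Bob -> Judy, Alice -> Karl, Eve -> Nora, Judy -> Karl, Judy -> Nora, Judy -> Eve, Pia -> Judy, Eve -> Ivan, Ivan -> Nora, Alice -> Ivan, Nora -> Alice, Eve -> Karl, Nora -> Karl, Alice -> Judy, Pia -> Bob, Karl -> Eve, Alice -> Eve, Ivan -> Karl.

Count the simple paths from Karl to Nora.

7

Karl→Eve→Ivan→Nora
Karl→Eve→Nora
Karl→Judy→Bob→Nora
Karl→Judy→Eve→Ivan→Nora
Karl→Judy→Eve→Nora
Karl→Judy→Nora
Karl→Nora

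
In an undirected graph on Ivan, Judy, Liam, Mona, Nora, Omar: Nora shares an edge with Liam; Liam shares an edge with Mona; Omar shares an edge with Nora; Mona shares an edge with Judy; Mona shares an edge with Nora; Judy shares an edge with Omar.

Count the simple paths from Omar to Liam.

4

Omar–Judy–Mona–Liam
Omar–Judy–Mona–Nora–Liam
Omar–Nora–Liam
Omar–Nora–Mona–Liam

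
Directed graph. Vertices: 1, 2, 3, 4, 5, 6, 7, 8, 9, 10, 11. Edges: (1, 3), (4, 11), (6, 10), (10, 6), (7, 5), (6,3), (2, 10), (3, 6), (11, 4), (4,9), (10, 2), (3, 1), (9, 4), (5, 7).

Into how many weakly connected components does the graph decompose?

From 1: component {1, 2, 3, 6, 10}.
From 4: component {4, 9, 11}.
From 5: component {5, 7}.
From 8: component {8}.
That's 4 components.

4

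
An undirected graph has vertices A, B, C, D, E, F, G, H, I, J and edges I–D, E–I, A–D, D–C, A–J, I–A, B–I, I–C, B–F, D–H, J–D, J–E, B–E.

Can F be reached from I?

Explore from I.
Distance 1: reach A, B, C, D, E.
Distance 2: reach F, H, J.
Found F.

Yes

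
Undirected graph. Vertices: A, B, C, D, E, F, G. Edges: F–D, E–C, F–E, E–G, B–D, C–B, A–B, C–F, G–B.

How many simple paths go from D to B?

D–B
D–F–C–B
D–F–C–E–G–B
D–F–E–C–B
D–F–E–G–B

5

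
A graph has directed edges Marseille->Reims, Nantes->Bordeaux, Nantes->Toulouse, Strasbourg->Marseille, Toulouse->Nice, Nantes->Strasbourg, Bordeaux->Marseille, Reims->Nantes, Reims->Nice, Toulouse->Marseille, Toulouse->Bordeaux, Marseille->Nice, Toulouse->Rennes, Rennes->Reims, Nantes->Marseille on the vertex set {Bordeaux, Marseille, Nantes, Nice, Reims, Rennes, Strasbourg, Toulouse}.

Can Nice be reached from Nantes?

Yes

Explore from Nantes.
Distance 1: reach Bordeaux, Marseille, Strasbourg, Toulouse.
Distance 2: reach Nice, Reims, Rennes.
Found Nice.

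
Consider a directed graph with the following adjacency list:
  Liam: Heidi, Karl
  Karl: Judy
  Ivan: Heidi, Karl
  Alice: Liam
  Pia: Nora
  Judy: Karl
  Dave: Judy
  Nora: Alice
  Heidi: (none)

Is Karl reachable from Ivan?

Yes

Explore from Ivan.
Distance 1: reach Heidi, Karl.
Found Karl.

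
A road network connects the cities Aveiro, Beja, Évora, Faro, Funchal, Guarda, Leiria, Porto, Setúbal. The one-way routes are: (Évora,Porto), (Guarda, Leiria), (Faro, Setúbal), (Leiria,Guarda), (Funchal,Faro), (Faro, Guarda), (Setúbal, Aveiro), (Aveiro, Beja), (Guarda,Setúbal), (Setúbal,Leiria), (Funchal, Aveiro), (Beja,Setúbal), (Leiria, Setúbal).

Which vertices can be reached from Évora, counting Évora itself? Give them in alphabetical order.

Évora, Porto

Start at Évora.
Its neighbours: Porto.
Nothing further is reachable.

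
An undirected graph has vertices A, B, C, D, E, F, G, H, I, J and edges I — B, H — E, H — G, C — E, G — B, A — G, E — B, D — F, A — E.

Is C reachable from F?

No

Explore from F.
Distance 1: reach D.
The search is exhausted without reaching C; it lies in a different component.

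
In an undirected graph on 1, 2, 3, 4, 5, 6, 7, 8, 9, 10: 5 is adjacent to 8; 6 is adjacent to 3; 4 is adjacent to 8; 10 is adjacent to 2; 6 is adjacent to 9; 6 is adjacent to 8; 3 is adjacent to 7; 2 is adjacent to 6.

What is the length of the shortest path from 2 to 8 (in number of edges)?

Distance 0: 2.
Distance 1: 6, 10.
Distance 2: 3, 8, 9 — contains 8.

2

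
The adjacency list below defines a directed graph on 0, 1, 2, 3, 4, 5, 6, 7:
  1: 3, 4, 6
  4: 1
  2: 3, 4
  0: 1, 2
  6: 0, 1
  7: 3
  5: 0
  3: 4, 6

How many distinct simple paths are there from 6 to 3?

4

6→0→1→3
6→0→2→3
6→0→2→4→1→3
6→1→3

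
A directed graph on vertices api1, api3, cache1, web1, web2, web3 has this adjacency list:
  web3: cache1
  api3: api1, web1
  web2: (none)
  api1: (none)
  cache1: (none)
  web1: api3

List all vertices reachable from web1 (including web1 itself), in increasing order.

api1, api3, web1

Start at web1.
Its neighbours: api3.
Then their neighbours: api1.
Nothing further is reachable.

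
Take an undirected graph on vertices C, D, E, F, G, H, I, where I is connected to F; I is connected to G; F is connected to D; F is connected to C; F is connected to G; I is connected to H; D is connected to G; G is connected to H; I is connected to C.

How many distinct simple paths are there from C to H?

10

C–F–D–G–H
C–F–D–G–I–H
C–F–G–H
C–F–G–I–H
C–F–I–G–H
C–F–I–H
C–I–F–D–G–H
C–I–F–G–H
C–I–G–H
C–I–H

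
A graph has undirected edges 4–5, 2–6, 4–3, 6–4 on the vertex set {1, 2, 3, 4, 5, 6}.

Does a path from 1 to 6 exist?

1 has no edges, so nothing is reachable from it.

No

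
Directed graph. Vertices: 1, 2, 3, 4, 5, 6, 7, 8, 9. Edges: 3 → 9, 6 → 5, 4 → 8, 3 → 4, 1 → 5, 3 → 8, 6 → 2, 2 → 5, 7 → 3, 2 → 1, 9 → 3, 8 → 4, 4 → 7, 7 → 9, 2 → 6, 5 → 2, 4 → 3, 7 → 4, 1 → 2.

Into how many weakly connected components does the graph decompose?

From 1: component {1, 2, 5, 6}.
From 3: component {3, 4, 7, 8, 9}.
That's 2 components.

2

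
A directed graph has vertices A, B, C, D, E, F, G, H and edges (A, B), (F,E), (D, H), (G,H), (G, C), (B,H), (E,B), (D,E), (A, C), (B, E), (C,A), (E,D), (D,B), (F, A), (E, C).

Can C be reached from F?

Yes

Explore from F.
Distance 1: reach A, E.
Distance 2: reach B, C, D.
Found C.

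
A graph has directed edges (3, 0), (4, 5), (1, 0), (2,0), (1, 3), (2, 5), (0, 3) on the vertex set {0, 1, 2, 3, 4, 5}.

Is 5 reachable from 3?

Explore from 3.
Distance 1: reach 0.
The search from 3 is exhausted; no directed path reaches 5.

No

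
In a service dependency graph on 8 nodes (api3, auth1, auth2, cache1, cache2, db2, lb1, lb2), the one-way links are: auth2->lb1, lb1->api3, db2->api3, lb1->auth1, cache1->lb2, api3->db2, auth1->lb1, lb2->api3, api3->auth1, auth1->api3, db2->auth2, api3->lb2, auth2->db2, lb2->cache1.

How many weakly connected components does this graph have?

From api3: component {api3, auth1, auth2, cache1, db2, lb1, lb2}.
From cache2: component {cache2}.
That's 2 components.

2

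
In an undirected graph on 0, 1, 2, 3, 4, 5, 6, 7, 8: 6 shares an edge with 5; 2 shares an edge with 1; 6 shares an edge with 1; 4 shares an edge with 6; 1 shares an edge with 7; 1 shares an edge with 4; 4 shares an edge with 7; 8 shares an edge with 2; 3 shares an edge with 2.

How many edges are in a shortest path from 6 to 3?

Distance 0: 6.
Distance 1: 1, 4, 5.
Distance 2: 2, 7.
Distance 3: 3, 8 — contains 3.

3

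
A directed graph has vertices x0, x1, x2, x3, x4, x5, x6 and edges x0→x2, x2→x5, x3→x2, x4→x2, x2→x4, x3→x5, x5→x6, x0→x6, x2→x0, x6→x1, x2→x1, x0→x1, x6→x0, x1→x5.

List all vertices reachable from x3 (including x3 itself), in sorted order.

x0, x1, x2, x3, x4, x5, x6

Start at x3.
Its neighbours: x2, x5.
Then their neighbours: x0, x1, x4, x6.
Every vertex is now reached.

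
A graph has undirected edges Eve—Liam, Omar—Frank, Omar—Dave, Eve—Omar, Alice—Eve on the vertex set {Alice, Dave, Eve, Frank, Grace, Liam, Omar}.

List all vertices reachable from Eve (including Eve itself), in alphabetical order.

Start at Eve.
Its neighbours: Alice, Liam, Omar.
Then their neighbours: Dave, Frank.
Nothing further is reachable.

Alice, Dave, Eve, Frank, Liam, Omar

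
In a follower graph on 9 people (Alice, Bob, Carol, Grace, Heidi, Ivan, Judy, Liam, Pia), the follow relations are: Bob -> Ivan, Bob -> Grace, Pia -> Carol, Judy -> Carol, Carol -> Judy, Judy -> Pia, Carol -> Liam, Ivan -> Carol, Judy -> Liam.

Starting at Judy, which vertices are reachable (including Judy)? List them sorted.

Carol, Judy, Liam, Pia

Start at Judy.
Its neighbours: Carol, Liam, Pia.
Nothing further is reachable.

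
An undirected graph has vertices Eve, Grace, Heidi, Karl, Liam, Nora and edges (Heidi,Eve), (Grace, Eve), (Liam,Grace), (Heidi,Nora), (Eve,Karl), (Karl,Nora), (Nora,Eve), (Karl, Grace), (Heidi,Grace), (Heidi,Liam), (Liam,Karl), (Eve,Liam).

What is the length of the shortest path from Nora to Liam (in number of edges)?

2

Distance 0: Nora.
Distance 1: Eve, Heidi, Karl.
Distance 2: Grace, Liam — contains Liam.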